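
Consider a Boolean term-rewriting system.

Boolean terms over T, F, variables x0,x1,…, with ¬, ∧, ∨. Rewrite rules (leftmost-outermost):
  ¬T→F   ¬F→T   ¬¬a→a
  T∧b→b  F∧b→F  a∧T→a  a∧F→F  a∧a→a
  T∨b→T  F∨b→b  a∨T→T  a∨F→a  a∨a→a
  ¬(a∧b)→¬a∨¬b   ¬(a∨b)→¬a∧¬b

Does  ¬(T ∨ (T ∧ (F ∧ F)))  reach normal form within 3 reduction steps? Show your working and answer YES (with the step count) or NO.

Answer: YES — reaches normal form F in 3 ≤ 3 steps

Derivation:
  start: ¬(T ∨ (T ∧ (F ∧ F)))
  [1] ¬T ∧ ¬(T ∧ (F ∧ F))
  [2] F ∧ ¬(T ∧ (F ∧ F))
  [3] F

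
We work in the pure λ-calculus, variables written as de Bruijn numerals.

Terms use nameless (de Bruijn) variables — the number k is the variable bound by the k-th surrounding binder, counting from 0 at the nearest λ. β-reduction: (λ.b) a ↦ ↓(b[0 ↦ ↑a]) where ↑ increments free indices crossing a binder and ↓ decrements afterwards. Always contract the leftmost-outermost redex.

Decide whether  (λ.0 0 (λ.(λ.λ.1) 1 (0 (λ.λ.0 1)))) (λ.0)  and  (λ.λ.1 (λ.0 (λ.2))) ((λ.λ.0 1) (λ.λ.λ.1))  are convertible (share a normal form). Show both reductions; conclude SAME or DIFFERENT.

Answer: DIFFERENT — A ⇓ λ.λ.0, B ⇓ λ.λ.λ.1

Derivation:
Term A:
  start: (λ.0 0 (λ.(λ.λ.1) 1 (0 (λ.λ.0 1)))) (λ.0)
  step 1: (λ.0) (λ.0) (λ.(λ.λ.1) (λ.0) (0 (λ.λ.0 1)))
  step 2: (λ.0) (λ.(λ.λ.1) (λ.0) (0 (λ.λ.0 1)))
  step 3: λ.(λ.λ.1) (λ.0) (0 (λ.λ.0 1))
  step 4: λ.(λ.λ.0) (0 (λ.λ.0 1))
  step 5: λ.λ.0

Term B:
  start: (λ.λ.1 (λ.0 (λ.2))) ((λ.λ.0 1) (λ.λ.λ.1))
  step 1: λ.(λ.λ.0 1) (λ.λ.λ.1) (λ.0 (λ.2))
  step 2: λ.(λ.0 (λ.λ.λ.1)) (λ.0 (λ.2))
  step 3: λ.(λ.0 (λ.2)) (λ.λ.λ.1)
  step 4: λ.(λ.λ.λ.1) (λ.1)
  step 5: λ.λ.λ.1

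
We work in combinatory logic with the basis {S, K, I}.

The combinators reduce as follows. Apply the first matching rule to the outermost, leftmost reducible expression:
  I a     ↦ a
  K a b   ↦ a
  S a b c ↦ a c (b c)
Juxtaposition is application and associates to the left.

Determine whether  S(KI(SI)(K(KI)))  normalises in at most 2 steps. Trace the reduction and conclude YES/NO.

  start: S(KI(SI)(K(KI)))
  →1  S(I(K(KI)))
  →2  S(K(KI))

Answer: YES — reaches normal form S(K(KI)) in 2 ≤ 2 steps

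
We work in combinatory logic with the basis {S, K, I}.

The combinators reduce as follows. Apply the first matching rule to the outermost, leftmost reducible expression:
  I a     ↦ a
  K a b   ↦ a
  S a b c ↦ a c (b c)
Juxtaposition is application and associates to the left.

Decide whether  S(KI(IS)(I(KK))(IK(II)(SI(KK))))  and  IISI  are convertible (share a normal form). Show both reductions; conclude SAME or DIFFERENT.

Term A:
  start: S(KI(IS)(I(KK))(IK(II)(SI(KK))))
  step 1: S(I(I(KK))(IK(II)(SI(KK))))
  step 2: S(I(KK)(IK(II)(SI(KK))))
  step 3: S(KK(IK(II)(SI(KK))))
  step 4: SK

Term B:
  start: IISI
  step 1: ISI
  step 2: SI

Answer: DIFFERENT — A ⇓ SK, B ⇓ SI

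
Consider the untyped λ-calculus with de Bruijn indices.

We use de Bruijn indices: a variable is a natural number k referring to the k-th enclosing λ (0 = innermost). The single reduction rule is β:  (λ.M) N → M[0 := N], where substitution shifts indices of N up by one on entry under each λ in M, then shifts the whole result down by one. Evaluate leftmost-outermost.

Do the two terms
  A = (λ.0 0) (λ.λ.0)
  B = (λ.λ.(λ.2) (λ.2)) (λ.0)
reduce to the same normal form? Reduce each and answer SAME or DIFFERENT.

Answer: DIFFERENT — A ⇓ λ.0, B ⇓ λ.λ.0

Reduction:
Term A:
  start: (λ.0 0) (λ.λ.0)
  step 1: (λ.λ.0) (λ.λ.0)
  step 2: λ.0

Term B:
  start: (λ.λ.(λ.2) (λ.2)) (λ.0)
  step 1: λ.(λ.λ.0) (λ.λ.0)
  step 2: λ.λ.0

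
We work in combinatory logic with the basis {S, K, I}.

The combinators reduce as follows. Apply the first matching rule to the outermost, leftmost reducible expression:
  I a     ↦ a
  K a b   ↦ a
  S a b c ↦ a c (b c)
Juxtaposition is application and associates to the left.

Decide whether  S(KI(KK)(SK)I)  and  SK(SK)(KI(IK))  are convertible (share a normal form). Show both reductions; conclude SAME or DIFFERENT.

Answer: DIFFERENT — A ⇓ S(SKI), B ⇓ I

Derivation:
Term A:
  start: S(KI(KK)(SK)I)
  →1  S(I(SK)I)
  →2  S(SKI)

Term B:
  start: SK(SK)(KI(IK))
  →1  K(KI(IK))(SK(KI(IK)))
  →2  KI(IK)
  →3  I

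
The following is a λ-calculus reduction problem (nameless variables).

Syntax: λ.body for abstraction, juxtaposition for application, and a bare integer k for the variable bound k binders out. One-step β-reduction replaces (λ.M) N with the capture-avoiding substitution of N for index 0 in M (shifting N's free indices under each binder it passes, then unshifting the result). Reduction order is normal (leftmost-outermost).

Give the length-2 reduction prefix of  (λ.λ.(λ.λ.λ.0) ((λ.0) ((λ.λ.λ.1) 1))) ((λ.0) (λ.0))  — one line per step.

Answer: after 2 steps: λ.λ.λ.0

Derivation:
  start: (λ.λ.(λ.λ.λ.0) ((λ.0) ((λ.λ.λ.1) 1))) ((λ.0) (λ.0))
  step 1: λ.(λ.λ.λ.0) ((λ.0) ((λ.λ.λ.1) ((λ.0) (λ.0))))
  step 2: λ.λ.λ.0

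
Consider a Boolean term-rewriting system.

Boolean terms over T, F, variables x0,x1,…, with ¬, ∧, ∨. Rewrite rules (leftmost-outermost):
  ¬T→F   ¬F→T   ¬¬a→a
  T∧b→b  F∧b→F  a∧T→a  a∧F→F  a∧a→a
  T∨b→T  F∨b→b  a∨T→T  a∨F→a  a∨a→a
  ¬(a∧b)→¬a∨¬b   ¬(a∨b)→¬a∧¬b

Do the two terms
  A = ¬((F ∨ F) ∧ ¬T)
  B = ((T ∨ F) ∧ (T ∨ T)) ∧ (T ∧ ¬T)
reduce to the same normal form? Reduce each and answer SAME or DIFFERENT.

Answer: DIFFERENT — A ⇓ T, B ⇓ F

Derivation:
Term A:
  start: ¬((F ∨ F) ∧ ¬T)
  →1  ¬(F ∨ F) ∨ ¬¬T
  →2  (¬F ∧ ¬F) ∨ ¬¬T
  →3  ¬F ∨ ¬¬T
  →4  T ∨ ¬¬T
  →5  T

Term B:
  start: ((T ∨ F) ∧ (T ∨ T)) ∧ (T ∧ ¬T)
  →1  (T ∧ (T ∨ T)) ∧ (T ∧ ¬T)
  →2  (T ∨ T) ∧ (T ∧ ¬T)
  →3  T ∧ (T ∧ ¬T)
  →4  T ∧ ¬T
  →5  ¬T
  →6  F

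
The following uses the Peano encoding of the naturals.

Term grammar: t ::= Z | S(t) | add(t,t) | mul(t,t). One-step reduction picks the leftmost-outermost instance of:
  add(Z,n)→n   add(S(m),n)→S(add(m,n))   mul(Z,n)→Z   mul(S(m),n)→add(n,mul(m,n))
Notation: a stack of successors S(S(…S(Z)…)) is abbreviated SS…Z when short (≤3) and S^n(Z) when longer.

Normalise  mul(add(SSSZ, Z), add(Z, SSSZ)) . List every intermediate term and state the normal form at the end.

  start: mul(add(SSSZ, Z), add(Z, SSSZ))
  [1] mul(S(add(SSZ, Z)), add(Z, SSSZ))
  [2] add(add(Z, SSSZ), mul(add(SSZ, Z), add(Z, SSSZ)))
  [3] add(SSSZ, mul(add(SSZ, Z), add(Z, SSSZ)))
  [4] S(add(SSZ, mul(add(SSZ, Z), add(Z, SSSZ))))
  [5] S(S(add(SZ, mul(add(SSZ, Z), add(Z, SSSZ)))))
  [6] S(S(S(add(Z, mul(add(SSZ, Z), add(Z, SSSZ))))))
  [7] S(S(S(mul(add(SSZ, Z), add(Z, SSSZ)))))
  [8] S(S(S(mul(S(add(SZ, Z)), add(Z, SSSZ)))))
  [9] S(S(S(add(add(Z, SSSZ), mul(add(SZ, Z), add(Z, SSSZ))))))
  [10] S(S(S(add(SSSZ, mul(add(SZ, Z), add(Z, SSSZ))))))
  [11] S(S(S(S(add(SSZ, mul(add(SZ, Z), add(Z, SSSZ)))))))
  [12] S(S(S(S(S(add(SZ, mul(add(SZ, Z), add(Z, SSSZ))))))))
  [13] S(S(S(S(S(S(add(Z, mul(add(SZ, Z), add(Z, SSSZ)))))))))
  [14] S(S(S(S(S(S(mul(add(SZ, Z), add(Z, SSSZ))))))))
  [15] S(S(S(S(S(S(mul(S(add(Z, Z)), add(Z, SSSZ))))))))
  [16] S(S(S(S(S(S(add(add(Z, SSSZ), mul(add(Z, Z), add(Z, SSSZ)))))))))
  [17] S(S(S(S(S(S(add(SSSZ, mul(add(Z, Z), add(Z, SSSZ)))))))))
  [18] S(S(S(S(S(S(S(add(SSZ, mul(add(Z, Z), add(Z, SSSZ))))))))))
  [19] S(S(S(S(S(S(S(S(add(SZ, mul(add(Z, Z), add(Z, SSSZ)))))))))))
  [20] S(S(S(S(S(S(S(S(S(add(Z, mul(add(Z, Z), add(Z, SSSZ))))))))))))
  [21] S(S(S(S(S(S(S(S(S(mul(add(Z, Z), add(Z, SSSZ)))))))))))
  [22] S(S(S(S(S(S(S(S(S(mul(Z, add(Z, SSSZ)))))))))))
  [23] S^9(Z)

Answer: normal form = S^9(Z)  (in 23 steps)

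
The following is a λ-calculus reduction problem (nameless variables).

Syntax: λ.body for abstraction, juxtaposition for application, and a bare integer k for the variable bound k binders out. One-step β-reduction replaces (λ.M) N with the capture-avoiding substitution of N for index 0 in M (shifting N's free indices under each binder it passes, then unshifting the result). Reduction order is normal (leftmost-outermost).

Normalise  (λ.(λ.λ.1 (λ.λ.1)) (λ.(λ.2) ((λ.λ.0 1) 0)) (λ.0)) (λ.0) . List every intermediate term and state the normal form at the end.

Answer: normal form = λ.0  (in 5 steps)

Working:
  start: (λ.(λ.λ.1 (λ.λ.1)) (λ.(λ.2) ((λ.λ.0 1) 0)) (λ.0)) (λ.0)
  [1] (λ.λ.1 (λ.λ.1)) (λ.(λ.λ.0) ((λ.λ.0 1) 0)) (λ.0)
  [2] (λ.(λ.(λ.λ.0) ((λ.λ.0 1) 0)) (λ.λ.1)) (λ.0)
  [3] (λ.(λ.λ.0) ((λ.λ.0 1) 0)) (λ.λ.1)
  [4] (λ.λ.0) ((λ.λ.0 1) (λ.λ.1))
  [5] λ.0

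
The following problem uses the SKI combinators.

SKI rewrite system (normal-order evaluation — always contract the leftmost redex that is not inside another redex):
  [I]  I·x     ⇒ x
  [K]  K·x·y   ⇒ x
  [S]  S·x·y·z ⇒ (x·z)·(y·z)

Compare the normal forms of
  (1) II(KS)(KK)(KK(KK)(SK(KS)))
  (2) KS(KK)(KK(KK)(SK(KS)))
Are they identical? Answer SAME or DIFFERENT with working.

Term A:
  start: II(KS)(KK)(KK(KK)(SK(KS)))
  →1  I(KS)(KK)(KK(KK)(SK(KS)))
  →2  KS(KK)(KK(KK)(SK(KS)))
  →3  S(KK(KK)(SK(KS)))
  →4  S(K(SK(KS)))

Term B:
  start: KS(KK)(KK(KK)(SK(KS)))
  →1  S(KK(KK)(SK(KS)))
  →2  S(K(SK(KS)))

Answer: SAME — A ⇓ S(K(SK(KS))), B ⇓ S(K(SK(KS)))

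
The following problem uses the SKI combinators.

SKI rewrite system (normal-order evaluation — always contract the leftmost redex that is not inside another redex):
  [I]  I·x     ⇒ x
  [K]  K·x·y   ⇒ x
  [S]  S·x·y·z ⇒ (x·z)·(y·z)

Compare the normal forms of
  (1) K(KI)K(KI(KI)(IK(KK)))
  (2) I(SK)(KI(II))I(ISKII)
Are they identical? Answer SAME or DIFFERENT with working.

Answer: SAME — A ⇓ I, B ⇓ I

Derivation:
Term A:
  start: K(KI)K(KI(KI)(IK(KK)))
  [1] KI(KI(KI)(IK(KK)))
  [2] I

Term B:
  start: I(SK)(KI(II))I(ISKII)
  [1] SK(KI(II))I(ISKII)
  [2] KI(KI(II)I)(ISKII)
  [3] I(ISKII)
  [4] ISKII
  [5] SKII
  [6] KI(II)
  [7] I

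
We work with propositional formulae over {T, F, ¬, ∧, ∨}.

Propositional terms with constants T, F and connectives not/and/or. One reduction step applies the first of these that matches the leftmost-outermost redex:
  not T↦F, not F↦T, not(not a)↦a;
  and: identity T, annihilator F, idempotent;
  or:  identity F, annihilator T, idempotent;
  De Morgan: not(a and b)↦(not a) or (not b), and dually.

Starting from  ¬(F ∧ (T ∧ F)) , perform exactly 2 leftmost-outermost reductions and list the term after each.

  start: ¬(F ∧ (T ∧ F))
  [1] ¬F ∨ ¬(T ∧ F)
  [2] T ∨ ¬(T ∧ F)

Answer: after 2 steps: T ∨ ¬(T ∧ F)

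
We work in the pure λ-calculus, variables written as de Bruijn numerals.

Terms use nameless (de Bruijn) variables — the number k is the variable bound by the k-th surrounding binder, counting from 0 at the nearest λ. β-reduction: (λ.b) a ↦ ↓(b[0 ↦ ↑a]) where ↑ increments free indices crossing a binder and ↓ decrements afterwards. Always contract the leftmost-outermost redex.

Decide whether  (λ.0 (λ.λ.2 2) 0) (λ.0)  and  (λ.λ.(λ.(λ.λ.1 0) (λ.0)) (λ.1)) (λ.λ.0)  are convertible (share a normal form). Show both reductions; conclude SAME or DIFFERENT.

Term A:
  start: (λ.0 (λ.λ.2 2) 0) (λ.0)
  [1] (λ.0) (λ.λ.(λ.0) (λ.0)) (λ.0)
  [2] (λ.λ.(λ.0) (λ.0)) (λ.0)
  [3] λ.(λ.0) (λ.0)
  [4] λ.λ.0

Term B:
  start: (λ.λ.(λ.(λ.λ.1 0) (λ.0)) (λ.1)) (λ.λ.0)
  [1] λ.(λ.(λ.λ.1 0) (λ.0)) (λ.1)
  [2] λ.(λ.λ.1 0) (λ.0)
  [3] λ.λ.(λ.0) 0
  [4] λ.λ.0

Answer: SAME — A ⇓ λ.λ.0, B ⇓ λ.λ.0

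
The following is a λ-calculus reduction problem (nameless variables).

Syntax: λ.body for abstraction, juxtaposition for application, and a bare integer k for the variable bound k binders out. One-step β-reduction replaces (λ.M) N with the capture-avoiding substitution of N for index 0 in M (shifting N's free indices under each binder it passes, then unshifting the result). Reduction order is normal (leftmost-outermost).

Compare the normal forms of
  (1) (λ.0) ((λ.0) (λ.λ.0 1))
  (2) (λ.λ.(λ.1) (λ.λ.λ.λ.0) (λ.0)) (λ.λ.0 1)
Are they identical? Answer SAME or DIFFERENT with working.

Answer: DIFFERENT — A ⇓ λ.λ.0 1, B ⇓ λ.0 (λ.0)

Working:
Term A:
  start: (λ.0) ((λ.0) (λ.λ.0 1))
  →1  (λ.0) (λ.λ.0 1)
  →2  λ.λ.0 1

Term B:
  start: (λ.λ.(λ.1) (λ.λ.λ.λ.0) (λ.0)) (λ.λ.0 1)
  →1  λ.(λ.1) (λ.λ.λ.λ.0) (λ.0)
  →2  λ.0 (λ.0)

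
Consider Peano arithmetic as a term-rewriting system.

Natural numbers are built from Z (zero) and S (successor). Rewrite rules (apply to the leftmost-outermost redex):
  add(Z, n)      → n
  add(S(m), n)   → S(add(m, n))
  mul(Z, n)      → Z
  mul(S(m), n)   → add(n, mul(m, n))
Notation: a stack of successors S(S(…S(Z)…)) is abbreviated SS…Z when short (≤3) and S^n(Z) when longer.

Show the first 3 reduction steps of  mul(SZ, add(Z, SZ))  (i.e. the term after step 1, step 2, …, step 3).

Answer: after 3 steps: S(add(Z, mul(Z, add(Z, SZ))))

Reduction:
  start: mul(SZ, add(Z, SZ))
  [1] add(add(Z, SZ), mul(Z, add(Z, SZ)))
  [2] add(SZ, mul(Z, add(Z, SZ)))
  [3] S(add(Z, mul(Z, add(Z, SZ))))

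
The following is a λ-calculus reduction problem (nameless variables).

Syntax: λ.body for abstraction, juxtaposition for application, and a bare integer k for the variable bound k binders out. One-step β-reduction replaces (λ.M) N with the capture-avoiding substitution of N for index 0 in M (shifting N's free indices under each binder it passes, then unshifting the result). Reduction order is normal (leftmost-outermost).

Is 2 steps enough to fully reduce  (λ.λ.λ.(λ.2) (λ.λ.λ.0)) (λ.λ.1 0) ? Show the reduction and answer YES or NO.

Answer: YES — reaches normal form λ.λ.1 in 2 ≤ 2 steps

Reduction:
  start: (λ.λ.λ.(λ.2) (λ.λ.λ.0)) (λ.λ.1 0)
  [1] λ.λ.(λ.2) (λ.λ.λ.0)
  [2] λ.λ.1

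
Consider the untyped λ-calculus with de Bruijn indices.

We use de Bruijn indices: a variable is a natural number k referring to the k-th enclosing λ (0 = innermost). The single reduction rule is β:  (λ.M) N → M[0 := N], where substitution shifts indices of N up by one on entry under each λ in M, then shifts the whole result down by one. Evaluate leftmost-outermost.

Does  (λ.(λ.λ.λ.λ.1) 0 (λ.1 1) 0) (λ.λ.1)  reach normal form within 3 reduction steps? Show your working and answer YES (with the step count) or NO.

  start: (λ.(λ.λ.λ.λ.1) 0 (λ.1 1) 0) (λ.λ.1)
  →1  (λ.λ.λ.λ.1) (λ.λ.1) (λ.(λ.λ.1) (λ.λ.1)) (λ.λ.1)
  →2  (λ.λ.λ.1) (λ.(λ.λ.1) (λ.λ.1)) (λ.λ.1)
  →3  (λ.λ.1) (λ.λ.1)

Answer: NO — after 3 steps the term is (λ.λ.1) (λ.λ.1), not yet normal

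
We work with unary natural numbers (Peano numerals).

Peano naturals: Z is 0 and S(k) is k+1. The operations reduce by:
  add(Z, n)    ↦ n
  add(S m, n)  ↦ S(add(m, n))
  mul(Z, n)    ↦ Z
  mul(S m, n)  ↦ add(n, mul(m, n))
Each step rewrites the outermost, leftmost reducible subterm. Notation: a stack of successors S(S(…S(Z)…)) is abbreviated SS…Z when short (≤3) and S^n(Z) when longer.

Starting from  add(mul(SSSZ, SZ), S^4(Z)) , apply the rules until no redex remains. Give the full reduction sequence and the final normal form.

  start: add(mul(SSSZ, SZ), S^4(Z))
  step 1: add(add(SZ, mul(SSZ, SZ)), S^4(Z))
  step 2: add(S(add(Z, mul(SSZ, SZ))), S^4(Z))
  step 3: S(add(add(Z, mul(SSZ, SZ)), S^4(Z)))
  step 4: S(add(mul(SSZ, SZ), S^4(Z)))
  step 5: S(add(add(SZ, mul(SZ, SZ)), S^4(Z)))
  step 6: S(add(S(add(Z, mul(SZ, SZ))), S^4(Z)))
  step 7: S(S(add(add(Z, mul(SZ, SZ)), S^4(Z))))
  step 8: S(S(add(mul(SZ, SZ), S^4(Z))))
  step 9: S(S(add(add(SZ, mul(Z, SZ)), S^4(Z))))
  step 10: S(S(add(S(add(Z, mul(Z, SZ))), S^4(Z))))
  step 11: S(S(S(add(add(Z, mul(Z, SZ)), S^4(Z)))))
  step 12: S(S(S(add(mul(Z, SZ), S^4(Z)))))
  step 13: S(S(S(add(Z, S^4(Z)))))
  step 14: S^7(Z)

Answer: normal form = S^7(Z)  (in 14 steps)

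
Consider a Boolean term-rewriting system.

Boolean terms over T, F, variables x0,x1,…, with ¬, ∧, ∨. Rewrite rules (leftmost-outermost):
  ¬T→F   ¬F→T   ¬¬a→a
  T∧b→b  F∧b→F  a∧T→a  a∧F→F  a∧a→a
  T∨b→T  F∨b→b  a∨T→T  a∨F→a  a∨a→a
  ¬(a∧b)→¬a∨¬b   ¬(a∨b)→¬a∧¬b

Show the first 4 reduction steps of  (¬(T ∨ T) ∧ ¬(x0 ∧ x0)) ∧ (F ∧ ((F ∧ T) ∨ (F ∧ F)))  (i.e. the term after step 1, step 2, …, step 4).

  start: (¬(T ∨ T) ∧ ¬(x0 ∧ x0)) ∧ (F ∧ ((F ∧ T) ∨ (F ∧ F)))
  →1  ((¬T ∧ ¬T) ∧ ¬(x0 ∧ x0)) ∧ (F ∧ ((F ∧ T) ∨ (F ∧ F)))
  →2  (¬T ∧ ¬(x0 ∧ x0)) ∧ (F ∧ ((F ∧ T) ∨ (F ∧ F)))
  →3  (F ∧ ¬(x0 ∧ x0)) ∧ (F ∧ ((F ∧ T) ∨ (F ∧ F)))
  →4  F ∧ (F ∧ ((F ∧ T) ∨ (F ∧ F)))

Answer: after 4 steps: F ∧ (F ∧ ((F ∧ T) ∨ (F ∧ F)))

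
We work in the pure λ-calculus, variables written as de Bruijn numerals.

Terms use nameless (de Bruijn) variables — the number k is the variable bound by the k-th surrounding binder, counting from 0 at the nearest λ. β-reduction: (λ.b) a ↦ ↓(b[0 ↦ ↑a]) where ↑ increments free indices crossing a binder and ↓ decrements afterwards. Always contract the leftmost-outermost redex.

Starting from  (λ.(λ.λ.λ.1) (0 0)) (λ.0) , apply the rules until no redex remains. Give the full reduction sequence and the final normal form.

  start: (λ.(λ.λ.λ.1) (0 0)) (λ.0)
  step 1: (λ.λ.λ.1) ((λ.0) (λ.0))
  step 2: λ.λ.1

Answer: normal form = λ.λ.1  (in 2 steps)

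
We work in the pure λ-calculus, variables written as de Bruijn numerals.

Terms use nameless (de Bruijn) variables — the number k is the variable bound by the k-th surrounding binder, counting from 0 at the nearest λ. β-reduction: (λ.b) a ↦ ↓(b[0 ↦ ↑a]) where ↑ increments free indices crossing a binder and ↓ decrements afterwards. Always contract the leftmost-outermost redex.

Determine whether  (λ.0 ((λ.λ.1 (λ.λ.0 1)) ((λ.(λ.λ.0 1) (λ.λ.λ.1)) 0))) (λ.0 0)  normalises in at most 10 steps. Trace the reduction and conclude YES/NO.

  start: (λ.0 ((λ.λ.1 (λ.λ.0 1)) ((λ.(λ.λ.0 1) (λ.λ.λ.1)) 0))) (λ.0 0)
  [1] (λ.0 0) ((λ.λ.1 (λ.λ.0 1)) ((λ.(λ.λ.0 1) (λ.λ.λ.1)) (λ.0 0)))
  [2] (λ.λ.1 (λ.λ.0 1)) ((λ.(λ.λ.0 1) (λ.λ.λ.1)) (λ.0 0)) ((λ.λ.1 (λ.λ.0 1)) ((λ.(λ.λ.0 1) (λ.λ.λ.1)) (λ.0 0)))
  [3] (λ.(λ.(λ.λ.0 1) (λ.λ.λ.1)) (λ.0 0) (λ.λ.0 1)) ((λ.λ.1 (λ.λ.0 1)) ((λ.(λ.λ.0 1) (λ.λ.λ.1)) (λ.0 0)))
  [4] (λ.(λ.λ.0 1) (λ.λ.λ.1)) (λ.0 0) (λ.λ.0 1)
  [5] (λ.λ.0 1) (λ.λ.λ.1) (λ.λ.0 1)
  [6] (λ.0 (λ.λ.λ.1)) (λ.λ.0 1)
  [7] (λ.λ.0 1) (λ.λ.λ.1)
  [8] λ.0 (λ.λ.λ.1)

Answer: YES — reaches normal form λ.0 (λ.λ.λ.1) in 8 ≤ 10 steps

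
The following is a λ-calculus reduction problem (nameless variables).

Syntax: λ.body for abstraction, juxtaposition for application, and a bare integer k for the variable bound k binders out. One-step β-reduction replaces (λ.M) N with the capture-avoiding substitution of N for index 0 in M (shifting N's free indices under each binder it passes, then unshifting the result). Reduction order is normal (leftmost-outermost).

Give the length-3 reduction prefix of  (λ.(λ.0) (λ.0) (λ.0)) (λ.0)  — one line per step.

  start: (λ.(λ.0) (λ.0) (λ.0)) (λ.0)
  step 1: (λ.0) (λ.0) (λ.0)
  step 2: (λ.0) (λ.0)
  step 3: λ.0

Answer: after 3 steps: λ.0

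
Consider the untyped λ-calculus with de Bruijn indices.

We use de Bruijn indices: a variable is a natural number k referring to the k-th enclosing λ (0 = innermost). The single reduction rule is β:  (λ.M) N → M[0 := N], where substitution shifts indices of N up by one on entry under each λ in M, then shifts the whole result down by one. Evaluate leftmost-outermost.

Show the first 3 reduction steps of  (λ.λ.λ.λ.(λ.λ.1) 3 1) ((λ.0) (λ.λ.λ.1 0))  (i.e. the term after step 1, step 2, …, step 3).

Answer: after 3 steps: λ.λ.λ.(λ.0) (λ.λ.λ.1 0)

Reduction:
  start: (λ.λ.λ.λ.(λ.λ.1) 3 1) ((λ.0) (λ.λ.λ.1 0))
  step 1: λ.λ.λ.(λ.λ.1) ((λ.0) (λ.λ.λ.1 0)) 1
  step 2: λ.λ.λ.(λ.(λ.0) (λ.λ.λ.1 0)) 1
  step 3: λ.λ.λ.(λ.0) (λ.λ.λ.1 0)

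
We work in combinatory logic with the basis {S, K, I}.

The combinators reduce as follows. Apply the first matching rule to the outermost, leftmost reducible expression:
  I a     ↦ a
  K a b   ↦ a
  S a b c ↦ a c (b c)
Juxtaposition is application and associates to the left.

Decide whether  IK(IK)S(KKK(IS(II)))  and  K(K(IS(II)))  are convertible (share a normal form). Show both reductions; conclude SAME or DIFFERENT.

Answer: SAME — A ⇓ K(K(SI)), B ⇓ K(K(SI))

Working:
Term A:
  start: IK(IK)S(KKK(IS(II)))
  →1  K(IK)S(KKK(IS(II)))
  →2  IK(KKK(IS(II)))
  →3  K(KKK(IS(II)))
  →4  K(K(IS(II)))
  →5  K(K(S(II)))
  →6  K(K(SI))

Term B:
  start: K(K(IS(II)))
  →1  K(K(S(II)))
  →2  K(K(SI))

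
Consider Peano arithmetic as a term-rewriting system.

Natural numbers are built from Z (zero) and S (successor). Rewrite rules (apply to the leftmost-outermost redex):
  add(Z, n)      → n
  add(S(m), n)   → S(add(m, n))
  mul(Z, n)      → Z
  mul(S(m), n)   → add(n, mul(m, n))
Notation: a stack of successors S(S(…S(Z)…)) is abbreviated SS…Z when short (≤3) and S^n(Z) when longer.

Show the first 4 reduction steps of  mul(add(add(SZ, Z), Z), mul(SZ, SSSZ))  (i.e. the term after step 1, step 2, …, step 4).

Answer: after 4 steps: add(add(SSSZ, mul(Z, SSSZ)), mul(add(add(Z, Z), Z), mul(SZ, SSSZ)))

Derivation:
  start: mul(add(add(SZ, Z), Z), mul(SZ, SSSZ))
  step 1: mul(add(S(add(Z, Z)), Z), mul(SZ, SSSZ))
  step 2: mul(S(add(add(Z, Z), Z)), mul(SZ, SSSZ))
  step 3: add(mul(SZ, SSSZ), mul(add(add(Z, Z), Z), mul(SZ, SSSZ)))
  step 4: add(add(SSSZ, mul(Z, SSSZ)), mul(add(add(Z, Z), Z), mul(SZ, SSSZ)))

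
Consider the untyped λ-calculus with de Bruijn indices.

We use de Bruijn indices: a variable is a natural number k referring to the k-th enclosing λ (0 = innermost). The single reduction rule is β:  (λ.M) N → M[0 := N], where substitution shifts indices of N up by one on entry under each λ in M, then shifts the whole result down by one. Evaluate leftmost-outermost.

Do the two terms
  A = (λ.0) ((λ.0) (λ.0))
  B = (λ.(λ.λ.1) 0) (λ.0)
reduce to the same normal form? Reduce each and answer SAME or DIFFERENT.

Answer: DIFFERENT — A ⇓ λ.0, B ⇓ λ.λ.0

Derivation:
Term A:
  start: (λ.0) ((λ.0) (λ.0))
  [1] (λ.0) (λ.0)
  [2] λ.0

Term B:
  start: (λ.(λ.λ.1) 0) (λ.0)
  [1] (λ.λ.1) (λ.0)
  [2] λ.λ.0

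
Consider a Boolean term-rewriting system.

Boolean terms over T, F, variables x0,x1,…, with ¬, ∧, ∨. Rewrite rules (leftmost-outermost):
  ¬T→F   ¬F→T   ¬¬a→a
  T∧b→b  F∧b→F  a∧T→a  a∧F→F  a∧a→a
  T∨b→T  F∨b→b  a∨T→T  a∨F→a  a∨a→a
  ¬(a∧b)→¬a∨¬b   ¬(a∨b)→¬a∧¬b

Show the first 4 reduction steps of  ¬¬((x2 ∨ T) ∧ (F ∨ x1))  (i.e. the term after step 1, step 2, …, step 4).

  start: ¬¬((x2 ∨ T) ∧ (F ∨ x1))
  →1  (x2 ∨ T) ∧ (F ∨ x1)
  →2  T ∧ (F ∨ x1)
  →3  F ∨ x1
  →4  x1

Answer: after 4 steps: x1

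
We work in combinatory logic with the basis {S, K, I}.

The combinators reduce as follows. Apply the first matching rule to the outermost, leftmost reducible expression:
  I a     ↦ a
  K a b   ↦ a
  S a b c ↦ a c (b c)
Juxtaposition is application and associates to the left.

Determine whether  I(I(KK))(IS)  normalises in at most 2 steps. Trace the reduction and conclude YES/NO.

  start: I(I(KK))(IS)
  step 1: I(KK)(IS)
  step 2: KK(IS)

Answer: NO — after 2 steps the term is KK(IS), not yet normal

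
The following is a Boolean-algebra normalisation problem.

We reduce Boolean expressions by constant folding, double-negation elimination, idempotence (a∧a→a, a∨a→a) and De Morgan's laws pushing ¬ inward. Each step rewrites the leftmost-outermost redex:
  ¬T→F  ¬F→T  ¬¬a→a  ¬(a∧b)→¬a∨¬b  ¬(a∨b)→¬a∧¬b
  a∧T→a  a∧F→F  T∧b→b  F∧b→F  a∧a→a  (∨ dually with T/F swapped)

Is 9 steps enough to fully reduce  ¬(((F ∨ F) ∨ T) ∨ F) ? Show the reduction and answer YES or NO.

Answer: YES — reaches normal form F in 8 ≤ 9 steps

Derivation:
  start: ¬(((F ∨ F) ∨ T) ∨ F)
  →1  ¬((F ∨ F) ∨ T) ∧ ¬F
  →2  (¬(F ∨ F) ∧ ¬T) ∧ ¬F
  →3  ((¬F ∧ ¬F) ∧ ¬T) ∧ ¬F
  →4  (¬F ∧ ¬T) ∧ ¬F
  →5  (T ∧ ¬T) ∧ ¬F
  →6  ¬T ∧ ¬F
  →7  F ∧ ¬F
  →8  F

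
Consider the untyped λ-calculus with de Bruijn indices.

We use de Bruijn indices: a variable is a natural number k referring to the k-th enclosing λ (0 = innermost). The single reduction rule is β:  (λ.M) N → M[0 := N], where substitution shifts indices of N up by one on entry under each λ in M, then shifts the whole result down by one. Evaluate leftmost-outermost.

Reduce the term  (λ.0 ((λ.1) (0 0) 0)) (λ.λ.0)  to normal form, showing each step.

Answer: normal form = λ.0  (in 2 steps)

Working:
  start: (λ.0 ((λ.1) (0 0) 0)) (λ.λ.0)
  step 1: (λ.λ.0) ((λ.λ.λ.0) ((λ.λ.0) (λ.λ.0)) (λ.λ.0))
  step 2: λ.0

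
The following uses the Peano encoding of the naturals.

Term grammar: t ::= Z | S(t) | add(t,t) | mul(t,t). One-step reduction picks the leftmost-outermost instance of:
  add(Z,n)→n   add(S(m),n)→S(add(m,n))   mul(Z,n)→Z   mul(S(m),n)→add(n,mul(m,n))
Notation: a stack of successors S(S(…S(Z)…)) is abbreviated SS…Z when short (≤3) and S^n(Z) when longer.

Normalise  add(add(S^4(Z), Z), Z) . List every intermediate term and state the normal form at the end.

Answer: normal form = S^4(Z)  (in 10 steps)

Reduction:
  start: add(add(S^4(Z), Z), Z)
  →1  add(S(add(SSSZ, Z)), Z)
  →2  S(add(add(SSSZ, Z), Z))
  →3  S(add(S(add(SSZ, Z)), Z))
  →4  S(S(add(add(SSZ, Z), Z)))
  →5  S(S(add(S(add(SZ, Z)), Z)))
  →6  S(S(S(add(add(SZ, Z), Z))))
  →7  S(S(S(add(S(add(Z, Z)), Z))))
  →8  S(S(S(S(add(add(Z, Z), Z)))))
  →9  S(S(S(S(add(Z, Z)))))
  →10  S^4(Z)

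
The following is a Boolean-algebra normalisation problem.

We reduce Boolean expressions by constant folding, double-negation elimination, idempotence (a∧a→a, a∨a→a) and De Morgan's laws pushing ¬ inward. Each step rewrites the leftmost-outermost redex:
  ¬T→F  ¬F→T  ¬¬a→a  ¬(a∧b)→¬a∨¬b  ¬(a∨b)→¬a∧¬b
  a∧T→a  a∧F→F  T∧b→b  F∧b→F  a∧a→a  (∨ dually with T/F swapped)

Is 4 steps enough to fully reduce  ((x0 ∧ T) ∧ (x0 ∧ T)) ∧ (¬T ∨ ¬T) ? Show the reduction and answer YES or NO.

  start: ((x0 ∧ T) ∧ (x0 ∧ T)) ∧ (¬T ∨ ¬T)
  step 1: (x0 ∧ T) ∧ (¬T ∨ ¬T)
  step 2: x0 ∧ (¬T ∨ ¬T)
  step 3: x0 ∧ ¬T
  step 4: x0 ∧ F

Answer: NO — after 4 steps the term is x0 ∧ F, not yet normal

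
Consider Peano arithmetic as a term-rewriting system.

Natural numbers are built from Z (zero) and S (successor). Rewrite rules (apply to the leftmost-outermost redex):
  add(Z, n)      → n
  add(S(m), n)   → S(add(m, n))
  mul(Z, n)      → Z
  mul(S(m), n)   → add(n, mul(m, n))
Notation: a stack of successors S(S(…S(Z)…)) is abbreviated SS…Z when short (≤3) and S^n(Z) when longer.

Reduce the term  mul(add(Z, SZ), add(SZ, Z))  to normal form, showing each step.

  start: mul(add(Z, SZ), add(SZ, Z))
  →1  mul(SZ, add(SZ, Z))
  →2  add(add(SZ, Z), mul(Z, add(SZ, Z)))
  →3  add(S(add(Z, Z)), mul(Z, add(SZ, Z)))
  →4  S(add(add(Z, Z), mul(Z, add(SZ, Z))))
  →5  S(add(Z, mul(Z, add(SZ, Z))))
  →6  S(mul(Z, add(SZ, Z)))
  →7  SZ

Answer: normal form = SZ  (in 7 steps)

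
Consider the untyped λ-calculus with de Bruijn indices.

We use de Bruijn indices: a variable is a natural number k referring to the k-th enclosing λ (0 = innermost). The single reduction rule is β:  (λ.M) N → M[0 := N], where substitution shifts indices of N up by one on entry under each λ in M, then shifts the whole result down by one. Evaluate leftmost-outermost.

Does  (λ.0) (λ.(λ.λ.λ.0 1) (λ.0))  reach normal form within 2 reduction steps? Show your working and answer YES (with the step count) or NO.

  start: (λ.0) (λ.(λ.λ.λ.0 1) (λ.0))
  [1] λ.(λ.λ.λ.0 1) (λ.0)
  [2] λ.λ.λ.0 1

Answer: YES — reaches normal form λ.λ.λ.0 1 in 2 ≤ 2 steps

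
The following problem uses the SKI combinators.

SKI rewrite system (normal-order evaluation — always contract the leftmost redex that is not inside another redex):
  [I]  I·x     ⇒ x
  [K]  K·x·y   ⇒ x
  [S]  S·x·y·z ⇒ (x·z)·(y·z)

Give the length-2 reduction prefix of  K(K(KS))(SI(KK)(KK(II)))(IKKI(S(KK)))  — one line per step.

  start: K(K(KS))(SI(KK)(KK(II)))(IKKI(S(KK)))
  →1  K(KS)(IKKI(S(KK)))
  →2  KS

Answer: after 2 steps: KS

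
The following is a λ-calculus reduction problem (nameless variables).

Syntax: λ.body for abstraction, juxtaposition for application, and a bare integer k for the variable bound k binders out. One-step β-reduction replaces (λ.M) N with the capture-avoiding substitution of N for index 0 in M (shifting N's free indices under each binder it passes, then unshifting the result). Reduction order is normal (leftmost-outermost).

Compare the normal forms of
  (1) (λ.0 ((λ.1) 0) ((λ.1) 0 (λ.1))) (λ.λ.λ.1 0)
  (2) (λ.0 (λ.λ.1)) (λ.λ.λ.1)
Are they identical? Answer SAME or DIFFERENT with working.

Answer: DIFFERENT — A ⇓ λ.λ.1 0, B ⇓ λ.λ.1

Working:
Term A:
  start: (λ.0 ((λ.1) 0) ((λ.1) 0 (λ.1))) (λ.λ.λ.1 0)
  step 1: (λ.λ.λ.1 0) ((λ.λ.λ.λ.1 0) (λ.λ.λ.1 0)) ((λ.λ.λ.λ.1 0) (λ.λ.λ.1 0) (λ.λ.λ.λ.1 0))
  step 2: (λ.λ.1 0) ((λ.λ.λ.λ.1 0) (λ.λ.λ.1 0) (λ.λ.λ.λ.1 0))
  step 3: λ.(λ.λ.λ.λ.1 0) (λ.λ.λ.1 0) (λ.λ.λ.λ.1 0) 0
  step 4: λ.(λ.λ.λ.1 0) (λ.λ.λ.λ.1 0) 0
  step 5: λ.(λ.λ.1 0) 0
  step 6: λ.λ.1 0

Term B:
  start: (λ.0 (λ.λ.1)) (λ.λ.λ.1)
  step 1: (λ.λ.λ.1) (λ.λ.1)
  step 2: λ.λ.1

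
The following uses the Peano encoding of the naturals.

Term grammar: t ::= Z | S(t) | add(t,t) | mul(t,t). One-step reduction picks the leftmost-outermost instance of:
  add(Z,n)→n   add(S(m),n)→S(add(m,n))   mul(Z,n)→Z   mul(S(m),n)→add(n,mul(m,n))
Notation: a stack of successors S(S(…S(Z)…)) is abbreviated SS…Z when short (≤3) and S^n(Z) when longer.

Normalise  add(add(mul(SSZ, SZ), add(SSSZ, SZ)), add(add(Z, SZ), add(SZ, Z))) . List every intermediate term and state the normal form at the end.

  start: add(add(mul(SSZ, SZ), add(SSSZ, SZ)), add(add(Z, SZ), add(SZ, Z)))
  →1  add(add(add(SZ, mul(SZ, SZ)), add(SSSZ, SZ)), add(add(Z, SZ), add(SZ, Z)))
  →2  add(add(S(add(Z, mul(SZ, SZ))), add(SSSZ, SZ)), add(add(Z, SZ), add(SZ, Z)))
  →3  add(S(add(add(Z, mul(SZ, SZ)), add(SSSZ, SZ))), add(add(Z, SZ), add(SZ, Z)))
  →4  S(add(add(add(Z, mul(SZ, SZ)), add(SSSZ, SZ)), add(add(Z, SZ), add(SZ, Z))))
  →5  S(add(add(mul(SZ, SZ), add(SSSZ, SZ)), add(add(Z, SZ), add(SZ, Z))))
  →6  S(add(add(add(SZ, mul(Z, SZ)), add(SSSZ, SZ)), add(add(Z, SZ), add(SZ, Z))))
  →7  S(add(add(S(add(Z, mul(Z, SZ))), add(SSSZ, SZ)), add(add(Z, SZ), add(SZ, Z))))
  →8  S(add(S(add(add(Z, mul(Z, SZ)), add(SSSZ, SZ))), add(add(Z, SZ), add(SZ, Z))))
  →9  S(S(add(add(add(Z, mul(Z, SZ)), add(SSSZ, SZ)), add(add(Z, SZ), add(SZ, Z)))))
  →10  S(S(add(add(mul(Z, SZ), add(SSSZ, SZ)), add(add(Z, SZ), add(SZ, Z)))))
  →11  S(S(add(add(Z, add(SSSZ, SZ)), add(add(Z, SZ), add(SZ, Z)))))
  →12  S(S(add(add(SSSZ, SZ), add(add(Z, SZ), add(SZ, Z)))))
  →13  S(S(add(S(add(SSZ, SZ)), add(add(Z, SZ), add(SZ, Z)))))
  →14  S(S(S(add(add(SSZ, SZ), add(add(Z, SZ), add(SZ, Z))))))
  →15  S(S(S(add(S(add(SZ, SZ)), add(add(Z, SZ), add(SZ, Z))))))
  →16  S(S(S(S(add(add(SZ, SZ), add(add(Z, SZ), add(SZ, Z)))))))
  →17  S(S(S(S(add(S(add(Z, SZ)), add(add(Z, SZ), add(SZ, Z)))))))
  →18  S(S(S(S(S(add(add(Z, SZ), add(add(Z, SZ), add(SZ, Z))))))))
  →19  S(S(S(S(S(add(SZ, add(add(Z, SZ), add(SZ, Z))))))))
  →20  S(S(S(S(S(S(add(Z, add(add(Z, SZ), add(SZ, Z)))))))))
  →21  S(S(S(S(S(S(add(add(Z, SZ), add(SZ, Z))))))))
  →22  S(S(S(S(S(S(add(SZ, add(SZ, Z))))))))
  →23  S(S(S(S(S(S(S(add(Z, add(SZ, Z)))))))))
  →24  S(S(S(S(S(S(S(add(SZ, Z))))))))
  →25  S(S(S(S(S(S(S(S(add(Z, Z)))))))))
  →26  S^8(Z)

Answer: normal form = S^8(Z)  (in 26 steps)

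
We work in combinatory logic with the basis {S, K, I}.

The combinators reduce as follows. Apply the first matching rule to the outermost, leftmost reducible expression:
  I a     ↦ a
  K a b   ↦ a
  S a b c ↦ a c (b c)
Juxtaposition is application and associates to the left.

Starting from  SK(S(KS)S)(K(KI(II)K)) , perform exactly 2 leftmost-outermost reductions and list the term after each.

Answer: after 2 steps: K(KI(II)K)

Reduction:
  start: SK(S(KS)S)(K(KI(II)K))
  step 1: K(K(KI(II)K))(S(KS)S(K(KI(II)K)))
  step 2: K(KI(II)K)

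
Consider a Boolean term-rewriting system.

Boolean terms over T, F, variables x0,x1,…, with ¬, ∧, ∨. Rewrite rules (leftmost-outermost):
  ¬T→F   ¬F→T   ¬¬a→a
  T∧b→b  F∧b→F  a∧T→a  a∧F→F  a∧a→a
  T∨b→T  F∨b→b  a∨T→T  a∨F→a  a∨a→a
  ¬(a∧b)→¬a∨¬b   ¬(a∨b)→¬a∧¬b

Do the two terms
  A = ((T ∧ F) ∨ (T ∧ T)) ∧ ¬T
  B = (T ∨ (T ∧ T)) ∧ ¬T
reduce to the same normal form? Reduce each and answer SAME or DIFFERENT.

Term A:
  start: ((T ∧ F) ∨ (T ∧ T)) ∧ ¬T
  →1  (F ∨ (T ∧ T)) ∧ ¬T
  →2  (T ∧ T) ∧ ¬T
  →3  T ∧ ¬T
  →4  ¬T
  →5  F

Term B:
  start: (T ∨ (T ∧ T)) ∧ ¬T
  →1  T ∧ ¬T
  →2  ¬T
  →3  F

Answer: SAME — A ⇓ F, B ⇓ F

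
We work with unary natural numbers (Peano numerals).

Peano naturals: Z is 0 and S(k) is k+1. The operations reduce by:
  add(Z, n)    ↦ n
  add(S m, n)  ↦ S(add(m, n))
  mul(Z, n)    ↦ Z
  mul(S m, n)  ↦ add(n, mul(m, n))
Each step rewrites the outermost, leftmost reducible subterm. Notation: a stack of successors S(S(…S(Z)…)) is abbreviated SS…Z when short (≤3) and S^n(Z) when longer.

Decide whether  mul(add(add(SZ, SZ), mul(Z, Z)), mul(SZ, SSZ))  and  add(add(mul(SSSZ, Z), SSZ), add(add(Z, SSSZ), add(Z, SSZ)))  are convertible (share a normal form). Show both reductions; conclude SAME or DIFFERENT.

Answer: DIFFERENT — A ⇓ S^4(Z), B ⇓ S^7(Z)

Reduction:
Term A:
  start: mul(add(add(SZ, SZ), mul(Z, Z)), mul(SZ, SSZ))
  [1] mul(add(S(add(Z, SZ)), mul(Z, Z)), mul(SZ, SSZ))
  [2] mul(S(add(add(Z, SZ), mul(Z, Z))), mul(SZ, SSZ))
  [3] add(mul(SZ, SSZ), mul(add(add(Z, SZ), mul(Z, Z)), mul(SZ, SSZ)))
  [4] add(add(SSZ, mul(Z, SSZ)), mul(add(add(Z, SZ), mul(Z, Z)), mul(SZ, SSZ)))
  [5] add(S(add(SZ, mul(Z, SSZ))), mul(add(add(Z, SZ), mul(Z, Z)), mul(SZ, SSZ)))
  [6] S(add(add(SZ, mul(Z, SSZ)), mul(add(add(Z, SZ), mul(Z, Z)), mul(SZ, SSZ))))
  [7] S(add(S(add(Z, mul(Z, SSZ))), mul(add(add(Z, SZ), mul(Z, Z)), mul(SZ, SSZ))))
  [8] S(S(add(add(Z, mul(Z, SSZ)), mul(add(add(Z, SZ), mul(Z, Z)), mul(SZ, SSZ)))))
  [9] S(S(add(mul(Z, SSZ), mul(add(add(Z, SZ), mul(Z, Z)), mul(SZ, SSZ)))))
  [10] S(S(add(Z, mul(add(add(Z, SZ), mul(Z, Z)), mul(SZ, SSZ)))))
  [11] S(S(mul(add(add(Z, SZ), mul(Z, Z)), mul(SZ, SSZ))))
  [12] S(S(mul(add(SZ, mul(Z, Z)), mul(SZ, SSZ))))
  [13] S(S(mul(S(add(Z, mul(Z, Z))), mul(SZ, SSZ))))
  [14] S(S(add(mul(SZ, SSZ), mul(add(Z, mul(Z, Z)), mul(SZ, SSZ)))))
  [15] S(S(add(add(SSZ, mul(Z, SSZ)), mul(add(Z, mul(Z, Z)), mul(SZ, SSZ)))))
  [16] S(S(add(S(add(SZ, mul(Z, SSZ))), mul(add(Z, mul(Z, Z)), mul(SZ, SSZ)))))
  [17] S(S(S(add(add(SZ, mul(Z, SSZ)), mul(add(Z, mul(Z, Z)), mul(SZ, SSZ))))))
  [18] S(S(S(add(S(add(Z, mul(Z, SSZ))), mul(add(Z, mul(Z, Z)), mul(SZ, SSZ))))))
  [19] S(S(S(S(add(add(Z, mul(Z, SSZ)), mul(add(Z, mul(Z, Z)), mul(SZ, SSZ)))))))
  [20] S(S(S(S(add(mul(Z, SSZ), mul(add(Z, mul(Z, Z)), mul(SZ, SSZ)))))))
  [21] S(S(S(S(add(Z, mul(add(Z, mul(Z, Z)), mul(SZ, SSZ)))))))
  [22] S(S(S(S(mul(add(Z, mul(Z, Z)), mul(SZ, SSZ))))))
  [23] S(S(S(S(mul(mul(Z, Z), mul(SZ, SSZ))))))
  [24] S(S(S(S(mul(Z, mul(SZ, SSZ))))))
  [25] S^4(Z)

Term B:
  start: add(add(mul(SSSZ, Z), SSZ), add(add(Z, SSSZ), add(Z, SSZ)))
  [1] add(add(add(Z, mul(SSZ, Z)), SSZ), add(add(Z, SSSZ), add(Z, SSZ)))
  [2] add(add(mul(SSZ, Z), SSZ), add(add(Z, SSSZ), add(Z, SSZ)))
  [3] add(add(add(Z, mul(SZ, Z)), SSZ), add(add(Z, SSSZ), add(Z, SSZ)))
  [4] add(add(mul(SZ, Z), SSZ), add(add(Z, SSSZ), add(Z, SSZ)))
  [5] add(add(add(Z, mul(Z, Z)), SSZ), add(add(Z, SSSZ), add(Z, SSZ)))
  [6] add(add(mul(Z, Z), SSZ), add(add(Z, SSSZ), add(Z, SSZ)))
  [7] add(add(Z, SSZ), add(add(Z, SSSZ), add(Z, SSZ)))
  [8] add(SSZ, add(add(Z, SSSZ), add(Z, SSZ)))
  [9] S(add(SZ, add(add(Z, SSSZ), add(Z, SSZ))))
  [10] S(S(add(Z, add(add(Z, SSSZ), add(Z, SSZ)))))
  [11] S(S(add(add(Z, SSSZ), add(Z, SSZ))))
  [12] S(S(add(SSSZ, add(Z, SSZ))))
  [13] S(S(S(add(SSZ, add(Z, SSZ)))))
  [14] S(S(S(S(add(SZ, add(Z, SSZ))))))
  [15] S(S(S(S(S(add(Z, add(Z, SSZ)))))))
  [16] S(S(S(S(S(add(Z, SSZ))))))
  [17] S^7(Z)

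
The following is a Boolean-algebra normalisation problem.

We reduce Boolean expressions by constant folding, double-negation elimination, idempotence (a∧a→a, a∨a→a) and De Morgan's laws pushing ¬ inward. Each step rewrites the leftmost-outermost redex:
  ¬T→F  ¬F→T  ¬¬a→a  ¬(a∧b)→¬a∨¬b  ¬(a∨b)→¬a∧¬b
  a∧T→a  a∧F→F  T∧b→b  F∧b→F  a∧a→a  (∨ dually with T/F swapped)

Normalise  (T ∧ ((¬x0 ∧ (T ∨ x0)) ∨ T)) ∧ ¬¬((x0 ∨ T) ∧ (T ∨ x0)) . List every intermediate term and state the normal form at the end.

Answer: normal form = T  (in 7 steps)

Working:
  start: (T ∧ ((¬x0 ∧ (T ∨ x0)) ∨ T)) ∧ ¬¬((x0 ∨ T) ∧ (T ∨ x0))
  [1] ((¬x0 ∧ (T ∨ x0)) ∨ T) ∧ ¬¬((x0 ∨ T) ∧ (T ∨ x0))
  [2] T ∧ ¬¬((x0 ∨ T) ∧ (T ∨ x0))
  [3] ¬¬((x0 ∨ T) ∧ (T ∨ x0))
  [4] (x0 ∨ T) ∧ (T ∨ x0)
  [5] T ∧ (T ∨ x0)
  [6] T ∨ x0
  [7] T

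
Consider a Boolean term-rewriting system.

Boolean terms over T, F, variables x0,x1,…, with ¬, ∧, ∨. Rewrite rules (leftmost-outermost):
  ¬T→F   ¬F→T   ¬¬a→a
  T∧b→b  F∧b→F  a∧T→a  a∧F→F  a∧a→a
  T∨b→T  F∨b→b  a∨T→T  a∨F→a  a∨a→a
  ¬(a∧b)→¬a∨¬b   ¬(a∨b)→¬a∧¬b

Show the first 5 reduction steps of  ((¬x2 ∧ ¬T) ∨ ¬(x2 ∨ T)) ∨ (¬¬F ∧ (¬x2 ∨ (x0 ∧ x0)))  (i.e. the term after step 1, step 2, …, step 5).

  start: ((¬x2 ∧ ¬T) ∨ ¬(x2 ∨ T)) ∨ (¬¬F ∧ (¬x2 ∨ (x0 ∧ x0)))
  step 1: ((¬x2 ∧ F) ∨ ¬(x2 ∨ T)) ∨ (¬¬F ∧ (¬x2 ∨ (x0 ∧ x0)))
  step 2: (F ∨ ¬(x2 ∨ T)) ∨ (¬¬F ∧ (¬x2 ∨ (x0 ∧ x0)))
  step 3: ¬(x2 ∨ T) ∨ (¬¬F ∧ (¬x2 ∨ (x0 ∧ x0)))
  step 4: (¬x2 ∧ ¬T) ∨ (¬¬F ∧ (¬x2 ∨ (x0 ∧ x0)))
  step 5: (¬x2 ∧ F) ∨ (¬¬F ∧ (¬x2 ∨ (x0 ∧ x0)))

Answer: after 5 steps: (¬x2 ∧ F) ∨ (¬¬F ∧ (¬x2 ∨ (x0 ∧ x0)))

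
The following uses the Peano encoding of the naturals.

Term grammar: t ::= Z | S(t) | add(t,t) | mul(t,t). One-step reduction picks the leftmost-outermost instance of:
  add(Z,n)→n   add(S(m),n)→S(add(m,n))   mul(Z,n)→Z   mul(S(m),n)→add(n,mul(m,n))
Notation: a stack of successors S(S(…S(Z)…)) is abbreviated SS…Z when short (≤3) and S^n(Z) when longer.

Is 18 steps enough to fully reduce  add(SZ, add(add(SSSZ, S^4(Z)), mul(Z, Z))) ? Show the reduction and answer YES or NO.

  start: add(SZ, add(add(SSSZ, S^4(Z)), mul(Z, Z)))
  →1  S(add(Z, add(add(SSSZ, S^4(Z)), mul(Z, Z))))
  →2  S(add(add(SSSZ, S^4(Z)), mul(Z, Z)))
  →3  S(add(S(add(SSZ, S^4(Z))), mul(Z, Z)))
  →4  S(S(add(add(SSZ, S^4(Z)), mul(Z, Z))))
  →5  S(S(add(S(add(SZ, S^4(Z))), mul(Z, Z))))
  →6  S(S(S(add(add(SZ, S^4(Z)), mul(Z, Z)))))
  →7  S(S(S(add(S(add(Z, S^4(Z))), mul(Z, Z)))))
  →8  S(S(S(S(add(add(Z, S^4(Z)), mul(Z, Z))))))
  →9  S(S(S(S(add(S^4(Z), mul(Z, Z))))))
  →10  S(S(S(S(S(add(SSSZ, mul(Z, Z)))))))
  →11  S(S(S(S(S(S(add(SSZ, mul(Z, Z))))))))
  →12  S(S(S(S(S(S(S(add(SZ, mul(Z, Z)))))))))
  →13  S(S(S(S(S(S(S(S(add(Z, mul(Z, Z))))))))))
  →14  S(S(S(S(S(S(S(S(mul(Z, Z)))))))))
  →15  S^8(Z)

Answer: YES — reaches normal form S^8(Z) in 15 ≤ 18 steps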